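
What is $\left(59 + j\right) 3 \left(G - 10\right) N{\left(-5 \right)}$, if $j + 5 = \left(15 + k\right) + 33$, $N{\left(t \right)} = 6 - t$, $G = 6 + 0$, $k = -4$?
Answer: $-12936$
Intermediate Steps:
$G = 6$
$j = 39$ ($j = -5 + \left(\left(15 - 4\right) + 33\right) = -5 + \left(11 + 33\right) = -5 + 44 = 39$)
$\left(59 + j\right) 3 \left(G - 10\right) N{\left(-5 \right)} = \left(59 + 39\right) 3 \left(6 - 10\right) \left(6 - -5\right) = 98 \cdot 3 \left(6 - 10\right) \left(6 + 5\right) = 98 \cdot 3 \left(-4\right) 11 = 98 \left(\left(-12\right) 11\right) = 98 \left(-132\right) = -12936$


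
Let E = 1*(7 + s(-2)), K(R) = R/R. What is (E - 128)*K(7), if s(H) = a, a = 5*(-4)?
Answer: -141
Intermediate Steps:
K(R) = 1
a = -20
s(H) = -20
E = -13 (E = 1*(7 - 20) = 1*(-13) = -13)
(E - 128)*K(7) = (-13 - 128)*1 = -141*1 = -141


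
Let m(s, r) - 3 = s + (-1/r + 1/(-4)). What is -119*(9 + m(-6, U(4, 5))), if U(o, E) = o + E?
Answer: -24157/36 ≈ -671.03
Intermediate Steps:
U(o, E) = E + o
m(s, r) = 11/4 + s - 1/r (m(s, r) = 3 + (s + (-1/r + 1/(-4))) = 3 + (s + (-1/r + 1*(-¼))) = 3 + (s + (-1/r - ¼)) = 3 + (s + (-¼ - 1/r)) = 3 + (-¼ + s - 1/r) = 11/4 + s - 1/r)
-119*(9 + m(-6, U(4, 5))) = -119*(9 + (11/4 - 6 - 1/(5 + 4))) = -119*(9 + (11/4 - 6 - 1/9)) = -119*(9 + (11/4 - 6 - 1*⅑)) = -119*(9 + (11/4 - 6 - ⅑)) = -119*(9 - 121/36) = -119*203/36 = -24157/36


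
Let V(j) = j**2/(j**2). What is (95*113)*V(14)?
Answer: 10735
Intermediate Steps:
V(j) = 1 (V(j) = j**2/j**2 = 1)
(95*113)*V(14) = (95*113)*1 = 10735*1 = 10735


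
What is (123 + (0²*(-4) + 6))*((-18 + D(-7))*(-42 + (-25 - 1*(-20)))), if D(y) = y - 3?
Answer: 169764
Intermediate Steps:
D(y) = -3 + y
(123 + (0²*(-4) + 6))*((-18 + D(-7))*(-42 + (-25 - 1*(-20)))) = (123 + (0²*(-4) + 6))*((-18 + (-3 - 7))*(-42 + (-25 - 1*(-20)))) = (123 + (0*(-4) + 6))*((-18 - 10)*(-42 + (-25 + 20))) = (123 + (0 + 6))*(-28*(-42 - 5)) = (123 + 6)*(-28*(-47)) = 129*1316 = 169764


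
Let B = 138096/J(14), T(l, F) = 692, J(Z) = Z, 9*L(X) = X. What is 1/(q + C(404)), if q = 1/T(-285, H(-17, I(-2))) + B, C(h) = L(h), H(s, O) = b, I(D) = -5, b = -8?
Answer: 6228/61712569 ≈ 0.00010092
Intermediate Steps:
L(X) = X/9
H(s, O) = -8
C(h) = h/9
B = 9864 (B = 138096/14 = 138096*(1/14) = 9864)
q = 6825889/692 (q = 1/692 + 9864 = 6825889/692 ≈ 9864.0)
1/(q + C(404)) = 1/(6825889/692 + (⅑)*404) = 1/(6825889/692 + 404/9) = 1/(61712569/6228) = 6228/61712569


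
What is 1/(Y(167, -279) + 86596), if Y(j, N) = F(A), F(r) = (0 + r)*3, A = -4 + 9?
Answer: 1/86611 ≈ 1.1546e-5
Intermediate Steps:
A = 5
F(r) = 3*r (F(r) = r*3 = 3*r)
Y(j, N) = 15 (Y(j, N) = 3*5 = 15)
1/(Y(167, -279) + 86596) = 1/(15 + 86596) = 1/86611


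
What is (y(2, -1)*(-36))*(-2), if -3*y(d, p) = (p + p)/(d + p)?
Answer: 48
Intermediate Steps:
y(d, p) = -2*p/(3*(d + p)) (y(d, p) = -(p + p)/(3*(d + p)) = -2*p/(3*(d + p)))
(y(2, -1)*(-36))*(-2) = (-2*(-1)/(3*2 + 3*(-1))*(-36))*(-2) = (-2*(-1)/(6 - 3)*(-36))*(-2) = (-2*(-1)/3*(-36))*(-2) = (-2*(-1)*⅓*(-36))*(-2) = ((⅔)*(-36))*(-2) = -24*(-2) = 48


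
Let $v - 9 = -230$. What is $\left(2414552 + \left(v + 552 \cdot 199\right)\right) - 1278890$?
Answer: $1245289$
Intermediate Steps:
$v = -221$ ($v = 9 - 230 = -221$)
$\left(2414552 + \left(v + 552 \cdot 199\right)\right) - 1278890 = \left(2414552 + \left(-221 + 552 \cdot 199\right)\right) - 1278890 = \left(2414552 + \left(-221 + 109848\right)\right) - 1278890 = \left(2414552 + 109627\right) - 1278890 = 2524179 - 1278890 = 1245289$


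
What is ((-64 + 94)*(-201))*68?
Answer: -410040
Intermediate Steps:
((-64 + 94)*(-201))*68 = (30*(-201))*68 = -6030*68 = -410040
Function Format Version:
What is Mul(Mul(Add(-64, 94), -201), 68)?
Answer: -410040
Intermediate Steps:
Mul(Mul(Add(-64, 94), -201), 68) = Mul(Mul(30, -201), 68) = Mul(-6030, 68) = -410040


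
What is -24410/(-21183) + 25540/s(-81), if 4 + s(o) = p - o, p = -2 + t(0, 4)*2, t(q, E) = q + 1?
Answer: 542893390/1631091 ≈ 332.84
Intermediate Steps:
t(q, E) = 1 + q
p = 0 (p = -2 + (1 + 0)*2 = -2 + 1*2 = -2 + 2 = 0)
s(o) = -4 - o (s(o) = -4 + (0 - o) = -4 - o)
-24410/(-21183) + 25540/s(-81) = -24410/(-21183) + 25540/(-4 - 1*(-81)) = -24410*(-1/21183) + 25540/(-4 + 81) = 24410/21183 + 25540/77 = 542893390/1631091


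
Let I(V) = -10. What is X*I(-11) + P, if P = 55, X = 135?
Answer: -1295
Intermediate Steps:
X*I(-11) + P = 135*(-10) + 55 = -1350 + 55 = -1295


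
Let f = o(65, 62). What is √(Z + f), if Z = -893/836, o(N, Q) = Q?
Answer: √29491/22 ≈ 7.8059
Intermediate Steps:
f = 62
Z = -47/44 (Z = -893*1/836 = -47/44 ≈ -1.0682)
√(Z + f) = √(-47/44 + 62) = √(2681/44) = √29491/22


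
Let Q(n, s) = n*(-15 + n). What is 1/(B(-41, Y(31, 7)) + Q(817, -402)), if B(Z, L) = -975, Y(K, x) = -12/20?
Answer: 1/654259 ≈ 1.5284e-6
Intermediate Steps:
Y(K, x) = -⅗ (Y(K, x) = -12*1/20 = -⅗)
1/(B(-41, Y(31, 7)) + Q(817, -402)) = 1/(-975 + 817*(-15 + 817)) = 1/(-975 + 817*802) = 1/(-975 + 655234) = 1/654259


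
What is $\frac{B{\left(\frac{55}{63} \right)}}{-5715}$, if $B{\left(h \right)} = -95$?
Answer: $\frac{19}{1143} \approx 0.016623$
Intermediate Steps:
$\frac{B{\left(\frac{55}{63} \right)}}{-5715} = - \frac{95}{-5715} = \left(-95\right) \left(- \frac{1}{5715}\right) = \frac{19}{1143}$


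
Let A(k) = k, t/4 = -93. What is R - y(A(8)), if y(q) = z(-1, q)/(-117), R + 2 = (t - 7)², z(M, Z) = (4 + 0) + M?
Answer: 5601922/39 ≈ 1.4364e+5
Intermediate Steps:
t = -372 (t = 4*(-93) = -372)
z(M, Z) = 4 + M
R = 143639 (R = -2 + (-372 - 7)² = -2 + (-379)² = -2 + 143641 = 143639)
y(q) = -1/39 (y(q) = (4 - 1)/(-117) = 3*(-1/117) = -1/39)
R - y(A(8)) = 143639 - 1*(-1/39) = 143639 + 1/39 = 5601922/39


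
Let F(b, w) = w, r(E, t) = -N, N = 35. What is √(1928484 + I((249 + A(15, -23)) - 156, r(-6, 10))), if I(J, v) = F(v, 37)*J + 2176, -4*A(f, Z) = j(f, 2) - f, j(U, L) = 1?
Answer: 3*√859658/2 ≈ 1390.8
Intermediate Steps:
r(E, t) = -35 (r(E, t) = -1*35 = -35)
A(f, Z) = -¼ + f/4 (A(f, Z) = -(1 - f)/4 = -¼ + f/4)
I(J, v) = 2176 + 37*J (I(J, v) = 37*J + 2176 = 2176 + 37*J)
√(1928484 + I((249 + A(15, -23)) - 156, r(-6, 10))) = √(1928484 + (2176 + 37*((249 + (-¼ + (¼)*15)) - 156))) = √(1928484 + (2176 + 37*((249 + (-¼ + 15/4)) - 156))) = √(1928484 + (2176 + 37*((249 + 7/2) - 156))) = √(1928484 + (2176 + 37*(505/2 - 156))) = √(1928484 + (2176 + 37*(193/2))) = √(1928484 + (2176 + 7141/2)) = √(1928484 + 11493/2) = √(3868461/2) = 3*√859658/2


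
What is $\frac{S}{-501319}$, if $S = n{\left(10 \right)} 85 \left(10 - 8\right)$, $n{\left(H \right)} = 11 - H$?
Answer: $- \frac{170}{501319} \approx -0.00033911$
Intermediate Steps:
$S = 170$ ($S = \left(11 - 10\right) 85 \left(10 - 8\right) = 1 \cdot 85 \cdot 2 = 85 \cdot 2 = 170$)
$\frac{S}{-501319} = \frac{170}{-501319} = 170 \left(- \frac{1}{501319}\right) = - \frac{170}{501319}$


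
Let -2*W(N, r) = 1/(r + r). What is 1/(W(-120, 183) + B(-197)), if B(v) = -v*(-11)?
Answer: -732/1586245 ≈ -0.00046147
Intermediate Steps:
W(N, r) = -1/(4*r) (W(N, r) = -1/(2*(r + r)) = -1/(2*r)/2 = -1/(4*r))
B(v) = 11*v (B(v) = -(-11)*v = 11*v)
1/(W(-120, 183) + B(-197)) = 1/(-1/4/183 + 11*(-197)) = 1/(-1/4*1/183 - 2167) = 1/(-1/732 - 2167) = 1/(-1586245/732) = -732/1586245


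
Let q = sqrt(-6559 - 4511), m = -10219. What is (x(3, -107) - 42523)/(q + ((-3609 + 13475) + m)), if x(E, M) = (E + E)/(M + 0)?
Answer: 1606138351/14517653 + 13649901*I*sqrt(1230)/14517653 ≈ 110.63 + 32.975*I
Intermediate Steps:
q = 3*I*sqrt(1230) (q = sqrt(-11070) = 3*I*sqrt(1230) ≈ 105.21*I)
x(E, M) = 2*E/M (x(E, M) = (2*E)/M = 2*E/M)
(x(3, -107) - 42523)/(q + ((-3609 + 13475) + m)) = (2*3/(-107) - 42523)/(3*I*sqrt(1230) + ((-3609 + 13475) - 10219)) = (2*3*(-1/107) - 42523)/(3*I*sqrt(1230) + (9866 - 10219)) = (-6/107 - 42523)/(3*I*sqrt(1230) - 353) = -4549967/(107*(-353 + 3*I*sqrt(1230)))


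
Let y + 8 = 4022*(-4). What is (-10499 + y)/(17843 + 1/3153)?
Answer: -16770807/11251796 ≈ -1.4905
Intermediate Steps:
y = -16096 (y = -8 + 4022*(-4) = -8 - 16088 = -16096)
(-10499 + y)/(17843 + 1/3153) = (-10499 - 16096)/(17843 + 1/3153) = -26595/(17843 + 1/3153) = -26595/56258980/3153 = -26595*3153/56258980 = -16770807/11251796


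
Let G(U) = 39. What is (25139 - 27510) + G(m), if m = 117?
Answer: -2332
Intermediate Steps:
(25139 - 27510) + G(m) = (25139 - 27510) + 39 = -2371 + 39 = -2332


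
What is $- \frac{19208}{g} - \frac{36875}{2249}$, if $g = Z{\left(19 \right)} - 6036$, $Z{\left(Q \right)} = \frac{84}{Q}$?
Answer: $- \frac{425637244}{32216925} \approx -13.212$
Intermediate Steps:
$g = - \frac{114600}{19}$ ($g = \frac{84}{19} - 6036 = - \frac{114600}{19} \approx -6031.6$)
$- \frac{19208}{g} - \frac{36875}{2249} = - \frac{19208}{- \frac{114600}{19}} - \frac{36875}{2249} = \left(-19208\right) \left(- \frac{19}{114600}\right) - \frac{36875}{2249} = \frac{45619}{14325} - \frac{36875}{2249} = - \frac{425637244}{32216925}$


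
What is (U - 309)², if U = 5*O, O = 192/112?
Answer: 4422609/49 ≈ 90257.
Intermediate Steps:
O = 12/7 (O = 192*(1/112) = 12/7 ≈ 1.7143)
U = 60/7 (U = 5*(12/7) = 60/7 ≈ 8.5714)
(U - 309)² = (60/7 - 309)² = (-2103/7)² = 4422609/49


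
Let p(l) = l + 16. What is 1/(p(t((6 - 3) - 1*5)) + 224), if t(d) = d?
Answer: 1/238 ≈ 0.0042017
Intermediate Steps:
p(l) = 16 + l
1/(p(t((6 - 3) - 1*5)) + 224) = 1/((16 + ((6 - 3) - 1*5)) + 224) = 1/((16 + (3 - 5)) + 224) = 1/((16 - 2) + 224) = 1/(14 + 224) = 1/238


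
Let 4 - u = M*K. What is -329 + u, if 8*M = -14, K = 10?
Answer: -615/2 ≈ -307.50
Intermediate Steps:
M = -7/4 (M = (1/8)*(-14) = -7/4 ≈ -1.7500)
u = 43/2 (u = 4 - (-7)*10/4 = 4 - 1*(-35/2) = 4 + 35/2 = 43/2 ≈ 21.500)
-329 + u = -329 + 43/2 = -615/2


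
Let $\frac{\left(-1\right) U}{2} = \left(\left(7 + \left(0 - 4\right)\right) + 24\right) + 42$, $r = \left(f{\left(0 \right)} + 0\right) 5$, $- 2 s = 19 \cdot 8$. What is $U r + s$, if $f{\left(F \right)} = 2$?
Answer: $-1456$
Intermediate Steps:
$s = -76$ ($s = - \frac{19 \cdot 8}{2} = \left(- \frac{1}{2}\right) 152 = -76$)
$r = 10$ ($r = \left(2 + 0\right) 5 = 2 \cdot 5 = 10$)
$U = -138$ ($U = - 2 \left(\left(\left(7 + \left(0 - 4\right)\right) + 24\right) + 42\right) = - 2 \left(\left(\left(7 - 4\right) + 24\right) + 42\right) = - 2 \left(\left(3 + 24\right) + 42\right) = - 2 \left(27 + 42\right) = \left(-2\right) 69 = -138$)
$U r + s = \left(-138\right) 10 - 76 = -1380 - 76 = -1456$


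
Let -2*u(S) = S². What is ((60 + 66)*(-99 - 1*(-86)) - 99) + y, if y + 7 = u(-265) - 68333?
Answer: -210379/2 ≈ -1.0519e+5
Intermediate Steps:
u(S) = -S²/2
y = -206905/2 (y = -7 + (-½*(-265)² - 68333) = -7 + (-½*70225 - 68333) = -7 + (-70225/2 - 68333) = -7 - 206891/2 = -206905/2 ≈ -1.0345e+5)
((60 + 66)*(-99 - 1*(-86)) - 99) + y = ((60 + 66)*(-99 - 1*(-86)) - 99) - 206905/2 = (126*(-99 + 86) - 99) - 206905/2 = (126*(-13) - 99) - 206905/2 = (-1638 - 99) - 206905/2 = -1737 - 206905/2 = -210379/2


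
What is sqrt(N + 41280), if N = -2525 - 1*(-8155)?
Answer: sqrt(46910) ≈ 216.59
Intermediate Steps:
N = 5630 (N = -2525 + 8155 = 5630)
sqrt(N + 41280) = sqrt(5630 + 41280) = sqrt(46910)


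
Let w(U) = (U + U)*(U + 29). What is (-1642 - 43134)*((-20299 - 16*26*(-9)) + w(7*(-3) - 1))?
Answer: 755057688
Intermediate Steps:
w(U) = 2*U*(29 + U) (w(U) = (2*U)*(29 + U) = 2*U*(29 + U))
(-1642 - 43134)*((-20299 - 16*26*(-9)) + w(7*(-3) - 1)) = (-1642 - 43134)*((-20299 - 16*26*(-9)) + 2*(7*(-3) - 1)*(29 + (7*(-3) - 1))) = -44776*((-20299 - 416*(-9)) + 2*(-21 - 1)*(29 + (-21 - 1))) = -44776*((-20299 + 3744) + 2*(-22)*(29 - 22)) = -44776*(-16555 + 2*(-22)*7) = -44776*(-16555 - 308) = -44776*(-16863) = 755057688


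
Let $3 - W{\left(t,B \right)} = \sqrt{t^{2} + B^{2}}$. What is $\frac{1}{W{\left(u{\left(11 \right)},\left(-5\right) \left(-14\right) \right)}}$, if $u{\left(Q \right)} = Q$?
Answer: $- \frac{3}{5012} - \frac{\sqrt{5021}}{5012} \approx -0.014736$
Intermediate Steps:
$W{\left(t,B \right)} = 3 - \sqrt{B^{2} + t^{2}}$ ($W{\left(t,B \right)} = 3 - \sqrt{t^{2} + B^{2}} = 3 - \sqrt{B^{2} + t^{2}}$)
$\frac{1}{W{\left(u{\left(11 \right)},\left(-5\right) \left(-14\right) \right)}} = \frac{1}{3 - \sqrt{\left(\left(-5\right) \left(-14\right)\right)^{2} + 11^{2}}} = \frac{1}{3 - \sqrt{70^{2} + 121}} = \frac{1}{3 - \sqrt{4900 + 121}} = \frac{1}{3 - \sqrt{5021}}$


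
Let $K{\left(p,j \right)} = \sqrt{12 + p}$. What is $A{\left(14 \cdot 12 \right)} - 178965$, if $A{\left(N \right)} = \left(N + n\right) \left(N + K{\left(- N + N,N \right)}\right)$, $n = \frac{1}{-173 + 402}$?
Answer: $- \frac{34519521}{229} + \frac{76946 \sqrt{3}}{229} \approx -1.5016 \cdot 10^{5}$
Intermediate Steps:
$n = \frac{1}{229} \approx 0.0043668$
$A{\left(N \right)} = \left(\frac{1}{229} + N\right) \left(N + 2 \sqrt{3}\right)$ ($A{\left(N \right)} = \left(N + \frac{1}{229}\right) \left(N + \sqrt{12 + \left(- N + N\right)}\right) = \left(\frac{1}{229} + N\right) \left(N + \sqrt{12 + 0}\right) = \left(\frac{1}{229} + N\right) \left(N + \sqrt{12}\right) = \left(\frac{1}{229} + N\right) \left(N + 2 \sqrt{3}\right)$)
$A{\left(14 \cdot 12 \right)} - 178965 = \left(\left(14 \cdot 12\right)^{2} + \frac{14 \cdot 12}{229} + \frac{2 \sqrt{3}}{229} + 2 \cdot 14 \cdot 12 \sqrt{3}\right) - 178965 = \left(168^{2} + \frac{1}{229} \cdot 168 + \frac{2 \sqrt{3}}{229} + 2 \cdot 168 \sqrt{3}\right) - 178965 = \left(28224 + \frac{168}{229} + \frac{2 \sqrt{3}}{229} + 336 \sqrt{3}\right) - 178965 = \left(\frac{6463464}{229} + \frac{76946 \sqrt{3}}{229}\right) - 178965 = - \frac{34519521}{229} + \frac{76946 \sqrt{3}}{229}$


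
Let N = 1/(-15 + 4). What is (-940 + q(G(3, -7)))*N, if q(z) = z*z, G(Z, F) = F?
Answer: 81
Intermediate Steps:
q(z) = z²
N = -1/11 (N = 1/(-11) = -1/11 ≈ -0.090909)
(-940 + q(G(3, -7)))*N = (-940 + (-7)²)*(-1/11) = (-940 + 49)*(-1/11) = -891*(-1/11) = 81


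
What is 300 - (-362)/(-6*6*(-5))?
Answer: 27181/90 ≈ 302.01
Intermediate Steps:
300 - (-362)/(-6*6*(-5)) = 300 - (-362)/((-36*(-5))) = 300 - (-362)/180 = 300 - 1*(-181/90) = 300 + 181/90 = 27181/90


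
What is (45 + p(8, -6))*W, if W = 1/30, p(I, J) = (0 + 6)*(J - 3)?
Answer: -3/10 ≈ -0.30000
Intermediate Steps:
p(I, J) = -18 + 6*J (p(I, J) = 6*(-3 + J) = -18 + 6*J)
W = 1/30 ≈ 0.033333
(45 + p(8, -6))*W = (45 + (-18 + 6*(-6)))*(1/30) = (45 + (-18 - 36))*(1/30) = (45 - 54)*(1/30) = -9*1/30 = -3/10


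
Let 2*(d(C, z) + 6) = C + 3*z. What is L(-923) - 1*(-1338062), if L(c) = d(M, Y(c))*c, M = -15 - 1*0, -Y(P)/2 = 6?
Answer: 2734273/2 ≈ 1.3671e+6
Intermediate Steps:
Y(P) = -12 (Y(P) = -2*6 = -12)
M = -15 (M = -15 + 0 = -15)
d(C, z) = -6 + C/2 + 3*z/2 (d(C, z) = -6 + (C + 3*z)/2 = -6 + (C/2 + 3*z/2) = -6 + C/2 + 3*z/2)
L(c) = -63*c/2 (L(c) = (-6 + (1/2)*(-15) + (3/2)*(-12))*c = (-6 - 15/2 - 18)*c = -63*c/2)
L(-923) - 1*(-1338062) = -63/2*(-923) - 1*(-1338062) = 58149/2 + 1338062 = 2734273/2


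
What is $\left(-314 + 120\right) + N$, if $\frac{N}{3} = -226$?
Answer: $-872$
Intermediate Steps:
$N = -678$ ($N = 3 \left(-226\right) = -678$)
$\left(-314 + 120\right) + N = \left(-314 + 120\right) - 678 = -194 - 678 = -872$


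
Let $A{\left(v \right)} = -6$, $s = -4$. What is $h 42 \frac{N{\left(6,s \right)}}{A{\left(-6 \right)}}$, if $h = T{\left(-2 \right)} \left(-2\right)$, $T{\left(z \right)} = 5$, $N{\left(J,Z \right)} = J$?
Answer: $420$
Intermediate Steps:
$h = -10$ ($h = 5 \left(-2\right) = -10$)
$h 42 \frac{N{\left(6,s \right)}}{A{\left(-6 \right)}} = \left(-10\right) 42 \frac{6}{-6} = - 420 \cdot 6 \left(- \frac{1}{6}\right) = \left(-420\right) \left(-1\right) = 420$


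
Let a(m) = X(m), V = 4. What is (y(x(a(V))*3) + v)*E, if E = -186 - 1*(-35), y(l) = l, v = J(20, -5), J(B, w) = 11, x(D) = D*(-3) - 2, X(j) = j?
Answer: 4681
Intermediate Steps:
a(m) = m
x(D) = -2 - 3*D (x(D) = -3*D - 2 = -2 - 3*D)
v = 11
E = -151 (E = -186 + 35 = -151)
(y(x(a(V))*3) + v)*E = ((-2 - 3*4)*3 + 11)*(-151) = ((-2 - 12)*3 + 11)*(-151) = (-14*3 + 11)*(-151) = (-42 + 11)*(-151) = -31*(-151) = 4681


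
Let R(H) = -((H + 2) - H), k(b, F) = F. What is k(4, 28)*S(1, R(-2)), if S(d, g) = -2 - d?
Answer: -84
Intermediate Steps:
R(H) = -2 (R(H) = -((2 + H) - H) = -1*2 = -2)
k(4, 28)*S(1, R(-2)) = 28*(-2 - 1*1) = 28*(-2 - 1) = 28*(-3) = -84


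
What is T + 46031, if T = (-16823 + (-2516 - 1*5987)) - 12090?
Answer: 8615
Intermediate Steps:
T = -37416 (T = (-16823 + (-2516 - 5987)) - 12090 = (-16823 - 8503) - 12090 = -25326 - 12090 = -37416)
T + 46031 = -37416 + 46031 = 8615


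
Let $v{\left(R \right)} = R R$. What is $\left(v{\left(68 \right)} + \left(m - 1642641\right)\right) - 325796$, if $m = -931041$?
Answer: $-2894854$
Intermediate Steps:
$v{\left(R \right)} = R^{2}$
$\left(v{\left(68 \right)} + \left(m - 1642641\right)\right) - 325796 = \left(68^{2} - 2573682\right) - 325796 = \left(4624 - 2573682\right) - 325796 = -2569058 - 325796 = -2894854$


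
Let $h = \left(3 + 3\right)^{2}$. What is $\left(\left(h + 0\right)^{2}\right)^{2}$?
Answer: $1679616$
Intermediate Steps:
$h = 36$ ($h = 6^{2} = 36$)
$\left(\left(h + 0\right)^{2}\right)^{2} = \left(\left(36 + 0\right)^{2}\right)^{2} = \left(36^{2}\right)^{2} = 1296^{2} = 1679616$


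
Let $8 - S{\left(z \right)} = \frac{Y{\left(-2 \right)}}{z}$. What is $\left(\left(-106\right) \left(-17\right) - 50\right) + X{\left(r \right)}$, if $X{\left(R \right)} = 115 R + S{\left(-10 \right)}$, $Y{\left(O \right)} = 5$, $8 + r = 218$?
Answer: $\frac{51821}{2} \approx 25911.0$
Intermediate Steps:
$r = 210$ ($r = -8 + 218 = 210$)
$S{\left(z \right)} = 8 - \frac{5}{z}$
$X{\left(R \right)} = \frac{17}{2} + 115 R$ ($X{\left(R \right)} = 115 R + \left(8 - \frac{5}{-10}\right) = 115 R + \left(8 - - \frac{1}{2}\right) = 115 R + \left(8 + \frac{1}{2}\right) = 115 R + \frac{17}{2} = \frac{17}{2} + 115 R$)
$\left(\left(-106\right) \left(-17\right) - 50\right) + X{\left(r \right)} = \left(\left(-106\right) \left(-17\right) - 50\right) + \left(\frac{17}{2} + 115 \cdot 210\right) = \left(1802 - 50\right) + \left(\frac{17}{2} + 24150\right) = 1752 + \frac{48317}{2} = \frac{51821}{2}$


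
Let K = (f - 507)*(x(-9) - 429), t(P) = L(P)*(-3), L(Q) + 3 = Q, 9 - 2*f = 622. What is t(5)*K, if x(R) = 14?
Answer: -2025615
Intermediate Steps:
f = -613/2 (f = 9/2 - ½*622 = 9/2 - 311 = -613/2 ≈ -306.50)
L(Q) = -3 + Q
t(P) = 9 - 3*P (t(P) = (-3 + P)*(-3) = 9 - 3*P)
K = 675205/2 (K = (-613/2 - 507)*(14 - 429) = -1627/2*(-415) = 675205/2 ≈ 3.3760e+5)
t(5)*K = (9 - 3*5)*(675205/2) = (9 - 15)*(675205/2) = -6*675205/2 = -2025615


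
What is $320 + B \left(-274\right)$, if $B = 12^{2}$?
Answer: $-39136$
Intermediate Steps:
$B = 144$
$320 + B \left(-274\right) = 320 + 144 \left(-274\right) = 320 - 39456 = -39136$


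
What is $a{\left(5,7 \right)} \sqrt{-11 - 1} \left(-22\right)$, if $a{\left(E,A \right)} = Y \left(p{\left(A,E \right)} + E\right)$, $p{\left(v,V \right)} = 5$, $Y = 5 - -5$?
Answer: $- 4400 i \sqrt{3} \approx - 7621.0 i$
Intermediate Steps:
$Y = 10$ ($Y = 5 + 5 = 10$)
$a{\left(E,A \right)} = 50 + 10 E$ ($a{\left(E,A \right)} = 10 \left(5 + E\right) = 50 + 10 E$)
$a{\left(5,7 \right)} \sqrt{-11 - 1} \left(-22\right) = \left(50 + 10 \cdot 5\right) \sqrt{-11 - 1} \left(-22\right) = \left(50 + 50\right) \sqrt{-12} \left(-22\right) = 100 \cdot 2 i \sqrt{3} \left(-22\right) = 200 i \sqrt{3} \left(-22\right) = - 4400 i \sqrt{3}$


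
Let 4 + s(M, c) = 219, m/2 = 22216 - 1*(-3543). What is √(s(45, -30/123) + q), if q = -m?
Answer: 7*I*√1047 ≈ 226.5*I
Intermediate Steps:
m = 51518 (m = 2*(22216 - 1*(-3543)) = 2*(22216 + 3543) = 2*25759 = 51518)
s(M, c) = 215 (s(M, c) = -4 + 219 = 215)
q = -51518 (q = -1*51518 = -51518)
√(s(45, -30/123) + q) = √(215 - 51518) = √(-51303) = 7*I*√1047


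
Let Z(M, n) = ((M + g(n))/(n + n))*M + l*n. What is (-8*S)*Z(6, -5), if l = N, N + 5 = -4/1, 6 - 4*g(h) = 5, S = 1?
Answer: -330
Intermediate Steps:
g(h) = ¼ (g(h) = 3/2 - ¼*5 = 3/2 - 5/4 = ¼)
N = -9 (N = -5 - 4/1 = -5 - 4*1 = -5 - 4 = -9)
l = -9
Z(M, n) = -9*n + M*(¼ + M)/(2*n) (Z(M, n) = ((M + ¼)/(n + n))*M - 9*n = ((¼ + M)/((2*n)))*M - 9*n = ((¼ + M)*(1/(2*n)))*M - 9*n = ((¼ + M)/(2*n))*M - 9*n = M*(¼ + M)/(2*n) - 9*n = -9*n + M*(¼ + M)/(2*n))
(-8*S)*Z(6, -5) = (-8*1)*((⅛)*(6 - 72*(-5)² + 4*6²)/(-5)) = -(-1)*(6 - 72*25 + 4*36)/5 = -(-1)*(6 - 1800 + 144)/5 = -(-1)*(-1650)/5 = -8*165/4 = -330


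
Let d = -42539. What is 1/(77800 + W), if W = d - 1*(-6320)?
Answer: 1/41581 ≈ 2.4049e-5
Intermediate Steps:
W = -36219 (W = -42539 - 1*(-6320) = -42539 + 6320 = -36219)
1/(77800 + W) = 1/(77800 - 36219) = 1/41581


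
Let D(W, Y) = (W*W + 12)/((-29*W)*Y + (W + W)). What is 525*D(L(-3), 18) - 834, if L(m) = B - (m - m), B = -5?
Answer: -85959/104 ≈ -826.53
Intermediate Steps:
L(m) = -5 (L(m) = -5 - (m - m) = -5 - 1*0 = -5 + 0 = -5)
D(W, Y) = (12 + W²)/(2*W - 29*W*Y) (D(W, Y) = (W² + 12)/(-29*W*Y + 2*W) = (12 + W²)/(2*W - 29*W*Y))
525*D(L(-3), 18) - 834 = 525*((-12 - 1*(-5)²)/((-5)*(-2 + 29*18))) - 834 = 525*(-(-12 - 1*25)/(5*(-2 + 522))) - 834 = 525*(-⅕*(-12 - 25)/520) - 834 = 525*(-⅕*1/520*(-37)) - 834 = 525*(37/2600) - 834 = 777/104 - 834 = -85959/104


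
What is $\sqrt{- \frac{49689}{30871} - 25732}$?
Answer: $\frac{i \sqrt{24524609619331}}{30871} \approx 160.42 i$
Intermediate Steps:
$\sqrt{- \frac{49689}{30871} - 25732} = \sqrt{- \frac{794422261}{30871}} = \frac{i \sqrt{24524609619331}}{30871}$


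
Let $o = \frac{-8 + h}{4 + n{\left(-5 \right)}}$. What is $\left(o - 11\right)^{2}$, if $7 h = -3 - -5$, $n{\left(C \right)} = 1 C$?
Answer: $\frac{529}{49} \approx 10.796$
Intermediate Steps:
$n{\left(C \right)} = C$
$h = \frac{2}{7}$ ($h = \frac{-3 - -5}{7} = \frac{-3 + 5}{7} = \frac{1}{7} \cdot 2 = \frac{2}{7} \approx 0.28571$)
$o = \frac{54}{7}$ ($o = \frac{-8 + \frac{2}{7}}{4 - 5} = - \frac{54}{7 \left(-1\right)} = \left(- \frac{54}{7}\right) \left(-1\right) = \frac{54}{7} \approx 7.7143$)
$\left(o - 11\right)^{2} = \left(\frac{54}{7} - 11\right)^{2} = \left(- \frac{23}{7}\right)^{2} = \frac{529}{49}$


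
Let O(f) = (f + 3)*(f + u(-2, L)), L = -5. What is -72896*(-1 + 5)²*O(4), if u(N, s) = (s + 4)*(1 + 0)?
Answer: -24493056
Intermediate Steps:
u(N, s) = 4 + s (u(N, s) = (4 + s)*1 = 4 + s)
O(f) = (-1 + f)*(3 + f) (O(f) = (f + 3)*(f + (4 - 5)) = (3 + f)*(f - 1) = (3 + f)*(-1 + f) = (-1 + f)*(3 + f))
-72896*(-1 + 5)²*O(4) = -72896*(-1 + 5)²*(-3 + 4² + 2*4) = -72896*4²*(-3 + 16 + 8) = -1166336*21 = -72896*336 = -24493056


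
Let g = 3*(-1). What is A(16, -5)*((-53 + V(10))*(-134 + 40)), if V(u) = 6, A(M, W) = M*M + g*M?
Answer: 918944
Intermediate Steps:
g = -3
A(M, W) = M**2 - 3*M (A(M, W) = M*M - 3*M = M**2 - 3*M)
A(16, -5)*((-53 + V(10))*(-134 + 40)) = (16*(-3 + 16))*((-53 + 6)*(-134 + 40)) = (16*13)*(-47*(-94)) = 208*4418 = 918944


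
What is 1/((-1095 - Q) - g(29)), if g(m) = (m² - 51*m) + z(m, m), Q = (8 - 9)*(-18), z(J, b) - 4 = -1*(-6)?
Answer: -1/485 ≈ -0.0020619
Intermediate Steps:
z(J, b) = 10 (z(J, b) = 4 - 1*(-6) = 4 + 6 = 10)
Q = 18 (Q = -1*(-18) = 18)
g(m) = 10 + m² - 51*m (g(m) = (m² - 51*m) + 10 = 10 + m² - 51*m)
1/((-1095 - Q) - g(29)) = 1/((-1095 - 1*18) - (10 + 29² - 51*29)) = 1/((-1095 - 18) - (10 + 841 - 1479)) = 1/(-1113 - 1*(-628)) = 1/(-1113 + 628) = 1/(-485) = -1/485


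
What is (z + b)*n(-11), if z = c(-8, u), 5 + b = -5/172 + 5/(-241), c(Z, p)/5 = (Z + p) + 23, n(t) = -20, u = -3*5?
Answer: 1046625/10363 ≈ 101.00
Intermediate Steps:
u = -15
c(Z, p) = 115 + 5*Z + 5*p (c(Z, p) = 5*((Z + p) + 23) = 5*(23 + Z + p) = 115 + 5*Z + 5*p)
b = -209325/41452 (b = -5 + (-5/172 + 5/(-241)) = -5 + (-5*1/172 + 5*(-1/241)) = -5 + (-5/172 - 5/241) = -5 - 2065/41452 = -209325/41452 ≈ -5.0498)
z = 0 (z = 115 + 5*(-8) + 5*(-15) = 115 - 40 - 75 = 0)
(z + b)*n(-11) = (0 - 209325/41452)*(-20) = -209325/41452*(-20) = 1046625/10363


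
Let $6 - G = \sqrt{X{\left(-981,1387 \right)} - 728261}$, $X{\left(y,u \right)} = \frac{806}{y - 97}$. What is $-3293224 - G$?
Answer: $-3293230 + \frac{i \sqrt{4317863902}}{77} \approx -3.2932 \cdot 10^{6} + 853.38 i$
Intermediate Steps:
$X{\left(y,u \right)} = \frac{806}{-97 + y}$
$G = 6 - \frac{i \sqrt{4317863902}}{77}$ ($G = 6 - \sqrt{\frac{806}{-97 - 981} - 728261} = 6 - \sqrt{\frac{806}{-1078} - 728261} = 6 - \sqrt{806 \left(- \frac{1}{1078}\right) - 728261} = 6 - \sqrt{- \frac{403}{539} - 728261} = 6 - \sqrt{- \frac{392533082}{539}} = 6 - \frac{i \sqrt{4317863902}}{77} \approx 6.0 - 853.38 i$)
$-3293224 - G = -3293224 - \left(6 - \frac{i \sqrt{4317863902}}{77}\right) = -3293230 + \frac{i \sqrt{4317863902}}{77}$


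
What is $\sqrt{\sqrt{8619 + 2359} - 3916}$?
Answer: $\sqrt{-3916 + \sqrt{10978}} \approx 61.735 i$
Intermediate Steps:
$\sqrt{\sqrt{8619 + 2359} - 3916} = \sqrt{\sqrt{10978} - 3916} = \sqrt{-3916 + \sqrt{10978}}$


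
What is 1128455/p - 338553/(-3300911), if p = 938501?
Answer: 4042661851558/3097908274411 ≈ 1.3050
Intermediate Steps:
1128455/p - 338553/(-3300911) = 1128455/938501 - 338553/(-3300911) = 1128455*(1/938501) - 338553*(-1/3300911) = 1128455/938501 + 338553/3300911 = 4042661851558/3097908274411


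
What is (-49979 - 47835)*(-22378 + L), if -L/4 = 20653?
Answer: 10269491860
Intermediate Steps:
L = -82612 (L = -4*20653 = -82612)
(-49979 - 47835)*(-22378 + L) = (-49979 - 47835)*(-22378 - 82612) = -97814*(-104990) = 10269491860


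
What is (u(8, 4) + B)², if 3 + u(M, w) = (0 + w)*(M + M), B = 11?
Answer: 5184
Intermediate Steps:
u(M, w) = -3 + 2*M*w (u(M, w) = -3 + (0 + w)*(M + M) = -3 + w*(2*M) = -3 + 2*M*w)
(u(8, 4) + B)² = ((-3 + 2*8*4) + 11)² = ((-3 + 64) + 11)² = (61 + 11)² = 72² = 5184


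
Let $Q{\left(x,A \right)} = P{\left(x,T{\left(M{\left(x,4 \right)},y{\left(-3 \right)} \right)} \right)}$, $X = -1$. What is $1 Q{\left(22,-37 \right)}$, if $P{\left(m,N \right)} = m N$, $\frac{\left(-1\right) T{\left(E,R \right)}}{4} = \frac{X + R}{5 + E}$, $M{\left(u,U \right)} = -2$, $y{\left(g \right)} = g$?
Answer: $\frac{352}{3} \approx 117.33$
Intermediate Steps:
$T{\left(E,R \right)} = - \frac{4 \left(-1 + R\right)}{5 + E}$ ($T{\left(E,R \right)} = - 4 \frac{-1 + R}{5 + E} = - \frac{4 \left(-1 + R\right)}{5 + E}$)
$P{\left(m,N \right)} = N m$
$Q{\left(x,A \right)} = \frac{16 x}{3}$ ($Q{\left(x,A \right)} = \frac{4 \left(1 - -3\right)}{5 - 2} x = \frac{4 \left(1 + 3\right)}{3} x = 4 \cdot \frac{1}{3} \cdot 4 x = \frac{16 x}{3}$)
$1 Q{\left(22,-37 \right)} = 1 \cdot \frac{16}{3} \cdot 22 = 1 \cdot \frac{352}{3} = \frac{352}{3}$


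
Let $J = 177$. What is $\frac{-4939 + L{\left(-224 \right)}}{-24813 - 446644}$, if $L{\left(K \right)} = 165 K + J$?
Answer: $\frac{41722}{471457} \approx 0.088496$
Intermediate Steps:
$L{\left(K \right)} = 177 + 165 K$ ($L{\left(K \right)} = 165 K + 177 = 177 + 165 K$)
$\frac{-4939 + L{\left(-224 \right)}}{-24813 - 446644} = \frac{-4939 + \left(177 + 165 \left(-224\right)\right)}{-24813 - 446644} = \frac{-4939 + \left(177 - 36960\right)}{-471457} = \left(-4939 - 36783\right) \left(- \frac{1}{471457}\right) = \left(-41722\right) \left(- \frac{1}{471457}\right) = \frac{41722}{471457}$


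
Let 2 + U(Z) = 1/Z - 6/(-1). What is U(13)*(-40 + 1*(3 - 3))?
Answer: -2120/13 ≈ -163.08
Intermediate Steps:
U(Z) = 4 + 1/Z (U(Z) = -2 + (1/Z - 6/(-1)) = -2 + (1/Z - 6*(-1)) = -2 + (1/Z + 6) = -2 + (6 + 1/Z) = 4 + 1/Z)
U(13)*(-40 + 1*(3 - 3)) = (4 + 1/13)*(-40 + 1*(3 - 3)) = (4 + 1/13)*(-40 + 1*0) = 53*(-40 + 0)/13 = (53/13)*(-40) = -2120/13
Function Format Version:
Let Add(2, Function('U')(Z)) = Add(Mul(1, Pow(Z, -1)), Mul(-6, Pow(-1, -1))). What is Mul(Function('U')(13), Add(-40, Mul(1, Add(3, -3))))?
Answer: Rational(-2120, 13) ≈ -163.08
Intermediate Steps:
Function('U')(Z) = Add(4, Pow(Z, -1)) (Function('U')(Z) = Add(-2, Add(Mul(1, Pow(Z, -1)), Mul(-6, Pow(-1, -1)))) = Add(-2, Add(Pow(Z, -1), Mul(-6, -1))) = Add(-2, Add(Pow(Z, -1), 6)) = Add(-2, Add(6, Pow(Z, -1))) = Add(4, Pow(Z, -1)))
Mul(Function('U')(13), Add(-40, Mul(1, Add(3, -3)))) = Mul(Add(4, Pow(13, -1)), Add(-40, Mul(1, Add(3, -3)))) = Mul(Add(4, Rational(1, 13)), Add(-40, Mul(1, 0))) = Mul(Rational(53, 13), Add(-40, 0)) = Mul(Rational(53, 13), -40) = Rational(-2120, 13)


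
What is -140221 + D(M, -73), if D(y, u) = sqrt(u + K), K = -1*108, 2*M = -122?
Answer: -140221 + I*sqrt(181) ≈ -1.4022e+5 + 13.454*I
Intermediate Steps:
M = -61 (M = (1/2)*(-122) = -61)
K = -108
D(y, u) = sqrt(-108 + u) (D(y, u) = sqrt(u - 108) = sqrt(-108 + u))
-140221 + D(M, -73) = -140221 + sqrt(-108 - 73) = -140221 + sqrt(-181) = -140221 + I*sqrt(181)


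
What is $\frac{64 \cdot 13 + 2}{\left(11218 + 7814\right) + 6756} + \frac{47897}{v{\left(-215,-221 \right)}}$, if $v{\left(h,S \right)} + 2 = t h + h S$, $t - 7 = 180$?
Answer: $\frac{2110991}{320508} \approx 6.5864$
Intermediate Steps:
$t = 187$ ($t = 7 + 180 = 187$)
$v{\left(h,S \right)} = -2 + 187 h + S h$ ($v{\left(h,S \right)} = -2 + \left(187 h + h S\right) = -2 + \left(187 h + S h\right) = -2 + 187 h + S h$)
$\frac{64 \cdot 13 + 2}{\left(11218 + 7814\right) + 6756} + \frac{47897}{v{\left(-215,-221 \right)}} = \frac{64 \cdot 13 + 2}{\left(11218 + 7814\right) + 6756} + \frac{47897}{-2 + 187 \left(-215\right) - -47515} = \frac{832 + 2}{19032 + 6756} + \frac{47897}{-2 - 40205 + 47515} = \frac{834}{25788} + \frac{47897}{7308} = 834 \cdot \frac{1}{25788} + 47897 \cdot \frac{1}{7308} = \frac{139}{4298} + \frac{47897}{7308} = \frac{2110991}{320508}$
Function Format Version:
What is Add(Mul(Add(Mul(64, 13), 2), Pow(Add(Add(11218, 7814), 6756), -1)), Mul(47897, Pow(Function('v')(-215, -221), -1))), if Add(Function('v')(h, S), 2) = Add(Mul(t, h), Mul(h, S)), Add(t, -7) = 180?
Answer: Rational(2110991, 320508) ≈ 6.5864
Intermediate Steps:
t = 187 (t = Add(7, 180) = 187)
Function('v')(h, S) = Add(-2, Mul(187, h), Mul(S, h)) (Function('v')(h, S) = Add(-2, Add(Mul(187, h), Mul(h, S))) = Add(-2, Add(Mul(187, h), Mul(S, h))) = Add(-2, Mul(187, h), Mul(S, h)))
Add(Mul(Add(Mul(64, 13), 2), Pow(Add(Add(11218, 7814), 6756), -1)), Mul(47897, Pow(Function('v')(-215, -221), -1))) = Add(Mul(Add(Mul(64, 13), 2), Pow(Add(Add(11218, 7814), 6756), -1)), Mul(47897, Pow(Add(-2, Mul(187, -215), Mul(-221, -215)), -1))) = Add(Mul(Add(832, 2), Pow(Add(19032, 6756), -1)), Mul(47897, Pow(Add(-2, -40205, 47515), -1))) = Add(Mul(834, Pow(25788, -1)), Mul(47897, Pow(7308, -1))) = Add(Mul(834, Rational(1, 25788)), Mul(47897, Rational(1, 7308))) = Add(Rational(139, 4298), Rational(47897, 7308)) = Rational(2110991, 320508)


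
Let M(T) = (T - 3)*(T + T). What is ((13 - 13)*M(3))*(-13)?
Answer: 0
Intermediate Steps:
M(T) = 2*T*(-3 + T) (M(T) = (-3 + T)*(2*T) = 2*T*(-3 + T))
((13 - 13)*M(3))*(-13) = ((13 - 13)*(2*3*(-3 + 3)))*(-13) = (0*(2*3*0))*(-13) = (0*0)*(-13) = 0*(-13) = 0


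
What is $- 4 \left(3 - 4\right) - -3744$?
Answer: $3748$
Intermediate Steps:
$- 4 \left(3 - 4\right) - -3744 = \left(-4\right) \left(-1\right) + 3744 = 4 + 3744 = 3748$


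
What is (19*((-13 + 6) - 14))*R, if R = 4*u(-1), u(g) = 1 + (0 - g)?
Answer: -3192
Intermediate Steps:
u(g) = 1 - g
R = 8 (R = 4*(1 - 1*(-1)) = 4*(1 + 1) = 4*2 = 8)
(19*((-13 + 6) - 14))*R = (19*((-13 + 6) - 14))*8 = (19*(-7 - 14))*8 = (19*(-21))*8 = -399*8 = -3192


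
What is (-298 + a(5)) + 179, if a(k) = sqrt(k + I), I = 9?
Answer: -119 + sqrt(14) ≈ -115.26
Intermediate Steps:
a(k) = sqrt(9 + k) (a(k) = sqrt(k + 9) = sqrt(9 + k))
(-298 + a(5)) + 179 = (-298 + sqrt(9 + 5)) + 179 = (-298 + sqrt(14)) + 179 = -119 + sqrt(14)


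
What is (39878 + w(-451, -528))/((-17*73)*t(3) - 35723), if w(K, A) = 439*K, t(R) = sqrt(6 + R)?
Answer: 158111/39446 ≈ 4.0083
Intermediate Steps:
(39878 + w(-451, -528))/((-17*73)*t(3) - 35723) = (39878 + 439*(-451))/((-17*73)*sqrt(6 + 3) - 35723) = (39878 - 197989)/(-1241*sqrt(9) - 35723) = -158111/(-1241*3 - 35723) = -158111/(-3723 - 35723) = -158111/(-39446) = -158111*(-1/39446) = 158111/39446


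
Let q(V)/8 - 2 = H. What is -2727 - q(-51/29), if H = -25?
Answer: -2543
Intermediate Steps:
q(V) = -184 (q(V) = 16 + 8*(-25) = 16 - 200 = -184)
-2727 - q(-51/29) = -2727 - 1*(-184) = -2727 + 184 = -2543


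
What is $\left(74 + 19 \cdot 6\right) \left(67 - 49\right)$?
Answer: $3384$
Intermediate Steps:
$\left(74 + 19 \cdot 6\right) \left(67 - 49\right) = \left(74 + 114\right) \left(67 - 49\right) = 188 \cdot 18 = 3384$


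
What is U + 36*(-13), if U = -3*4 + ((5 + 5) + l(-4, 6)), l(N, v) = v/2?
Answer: -467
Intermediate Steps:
l(N, v) = v/2 (l(N, v) = v*(½) = v/2)
U = 1 (U = -3*4 + ((5 + 5) + (½)*6) = -12 + (10 + 3) = -12 + 13 = 1)
U + 36*(-13) = 1 + 36*(-13) = 1 - 468 = -467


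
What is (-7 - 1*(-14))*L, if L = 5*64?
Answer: 2240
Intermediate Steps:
L = 320
(-7 - 1*(-14))*L = (-7 - 1*(-14))*320 = (-7 + 14)*320 = 7*320 = 2240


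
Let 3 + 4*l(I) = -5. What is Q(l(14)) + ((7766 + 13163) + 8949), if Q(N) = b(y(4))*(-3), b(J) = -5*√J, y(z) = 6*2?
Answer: 29878 + 30*√3 ≈ 29930.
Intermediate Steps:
y(z) = 12
l(I) = -2 (l(I) = -¾ + (¼)*(-5) = -¾ - 5/4 = -2)
Q(N) = 30*√3 (Q(N) = -10*√3*(-3) = 30*√3)
Q(l(14)) + ((7766 + 13163) + 8949) = 30*√3 + ((7766 + 13163) + 8949) = 30*√3 + (20929 + 8949) = 30*√3 + 29878 = 29878 + 30*√3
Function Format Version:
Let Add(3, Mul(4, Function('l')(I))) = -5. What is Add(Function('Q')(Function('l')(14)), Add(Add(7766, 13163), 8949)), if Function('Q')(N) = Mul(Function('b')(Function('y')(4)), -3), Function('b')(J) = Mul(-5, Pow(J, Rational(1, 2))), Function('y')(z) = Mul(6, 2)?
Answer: Add(29878, Mul(30, Pow(3, Rational(1, 2)))) ≈ 29930.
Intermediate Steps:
Function('y')(z) = 12
Function('l')(I) = -2 (Function('l')(I) = Add(Rational(-3, 4), Mul(Rational(1, 4), -5)) = Add(Rational(-3, 4), Rational(-5, 4)) = -2)
Function('Q')(N) = Mul(30, Pow(3, Rational(1, 2))) (Function('Q')(N) = Mul(Mul(-5, Pow(12, Rational(1, 2))), -3) = Mul(Mul(-5, Mul(2, Pow(3, Rational(1, 2)))), -3) = Mul(Mul(-10, Pow(3, Rational(1, 2))), -3) = Mul(30, Pow(3, Rational(1, 2))))
Add(Function('Q')(Function('l')(14)), Add(Add(7766, 13163), 8949)) = Add(Mul(30, Pow(3, Rational(1, 2))), Add(Add(7766, 13163), 8949)) = Add(Mul(30, Pow(3, Rational(1, 2))), Add(20929, 8949)) = Add(Mul(30, Pow(3, Rational(1, 2))), 29878) = Add(29878, Mul(30, Pow(3, Rational(1, 2))))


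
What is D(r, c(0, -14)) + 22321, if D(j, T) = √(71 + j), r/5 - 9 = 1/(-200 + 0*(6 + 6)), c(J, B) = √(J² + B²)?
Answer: 22321 + √46390/20 ≈ 22332.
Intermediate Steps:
c(J, B) = √(B² + J²)
r = 1799/40 (r = 45 + 5/(-200 + 0*(6 + 6)) = 45 + 5/(-200 + 0*12) = 45 + 5/(-200 + 0) = 45 + 5/(-200) = 45 + 5*(-1/200) = 45 - 1/40 = 1799/40 ≈ 44.975)
D(r, c(0, -14)) + 22321 = √(71 + 1799/40) + 22321 = √(4639/40) + 22321 = √46390/20 + 22321 = 22321 + √46390/20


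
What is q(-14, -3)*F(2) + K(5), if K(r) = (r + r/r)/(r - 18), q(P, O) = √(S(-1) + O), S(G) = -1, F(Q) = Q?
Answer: -6/13 + 4*I ≈ -0.46154 + 4.0*I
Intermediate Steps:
q(P, O) = √(-1 + O)
K(r) = (1 + r)/(-18 + r) (K(r) = (r + 1)/(-18 + r) = (1 + r)/(-18 + r))
q(-14, -3)*F(2) + K(5) = √(-1 - 3)*2 + (1 + 5)/(-18 + 5) = √(-4)*2 + 6/(-13) = (2*I)*2 - 1/13*6 = 4*I - 6/13 = -6/13 + 4*I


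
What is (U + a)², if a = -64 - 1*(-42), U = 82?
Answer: 3600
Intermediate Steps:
a = -22 (a = -64 + 42 = -22)
(U + a)² = (82 - 22)² = 60² = 3600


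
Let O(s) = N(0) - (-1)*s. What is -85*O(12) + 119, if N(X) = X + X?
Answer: -901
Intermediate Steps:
N(X) = 2*X
O(s) = s (O(s) = 2*0 - (-1)*s = 0 + s = s)
-85*O(12) + 119 = -85*12 + 119 = -1020 + 119 = -901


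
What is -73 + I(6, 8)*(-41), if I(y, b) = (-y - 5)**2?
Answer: -5034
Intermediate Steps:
I(y, b) = (-5 - y)**2
-73 + I(6, 8)*(-41) = -73 + (5 + 6)**2*(-41) = -73 + 11**2*(-41) = -73 + 121*(-41) = -73 - 4961 = -5034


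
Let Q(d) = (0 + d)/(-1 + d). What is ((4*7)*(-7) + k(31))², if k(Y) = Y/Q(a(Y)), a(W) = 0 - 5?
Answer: 630436/25 ≈ 25217.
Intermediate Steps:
a(W) = -5
Q(d) = d/(-1 + d)
k(Y) = 6*Y/5 (k(Y) = Y/((-5/(-1 - 5))) = Y/((-5/(-6))) = Y/((-5*(-⅙))) = Y/(⅚) = Y*(6/5) = 6*Y/5)
((4*7)*(-7) + k(31))² = ((4*7)*(-7) + (6/5)*31)² = (28*(-7) + 186/5)² = (-196 + 186/5)² = (-794/5)² = 630436/25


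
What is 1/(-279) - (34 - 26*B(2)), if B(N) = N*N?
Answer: 19529/279 ≈ 69.996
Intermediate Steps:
B(N) = N**2
1/(-279) - (34 - 26*B(2)) = 1/(-279) - (34 - 26*2**2) = -1/279 - (34 - 26*4) = -1/279 - (34 - 104) = -1/279 - 1*(-70) = -1/279 + 70 = 19529/279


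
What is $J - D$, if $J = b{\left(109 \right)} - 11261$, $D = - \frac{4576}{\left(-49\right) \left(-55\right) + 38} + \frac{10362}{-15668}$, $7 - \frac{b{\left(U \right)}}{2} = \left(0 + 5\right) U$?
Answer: $- \frac{264089134457}{21410322} \approx -12335.0$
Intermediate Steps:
$b{\left(U \right)} = 14 - 10 U$ ($b{\left(U \right)} = 14 - 2 \left(0 + 5\right) U = 14 - 2 \cdot 5 U = 14 - 10 U$)
$D = - \frac{50008057}{21410322}$ ($D = - \frac{4576}{2695 + 38} + 10362 \left(- \frac{1}{15668}\right) = - \frac{4576}{2733} - \frac{5181}{7834} = - \frac{50008057}{21410322} \approx -2.3357$)
$J = -12337$ ($J = \left(14 - 1090\right) - 11261 = -1076 - 11261 = -12337$)
$J - D = -12337 - - \frac{50008057}{21410322} = -12337 + \frac{50008057}{21410322} = - \frac{264089134457}{21410322}$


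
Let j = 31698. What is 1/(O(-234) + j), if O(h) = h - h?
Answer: 1/31698 ≈ 3.1548e-5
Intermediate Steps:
O(h) = 0
1/(O(-234) + j) = 1/(0 + 31698) = 1/31698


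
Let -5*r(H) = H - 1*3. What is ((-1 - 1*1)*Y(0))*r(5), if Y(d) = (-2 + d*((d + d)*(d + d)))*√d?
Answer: 0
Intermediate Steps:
r(H) = ⅗ - H/5 (r(H) = -(H - 1*3)/5 = -(H - 3)/5 = -(-3 + H)/5 = ⅗ - H/5)
Y(d) = √d*(-2 + 4*d³) (Y(d) = (-2 + d*((2*d)*(2*d)))*√d = (-2 + d*(4*d²))*√d = (-2 + 4*d³)*√d = √d*(-2 + 4*d³))
((-1 - 1*1)*Y(0))*r(5) = ((-1 - 1*1)*(√0*(-2 + 4*0³)))*(⅗ - ⅕*5) = ((-1 - 1)*(0*(-2 + 4*0)))*(⅗ - 1) = -0*(-2 + 0)*(-⅖) = -0*(-2)*(-⅖) = -2*0*(-⅖) = 0*(-⅖) = 0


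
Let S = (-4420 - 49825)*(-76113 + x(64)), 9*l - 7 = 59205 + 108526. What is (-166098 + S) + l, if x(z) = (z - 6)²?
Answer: 35515098401/9 ≈ 3.9461e+9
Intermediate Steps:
x(z) = (-6 + z)²
l = 167738/9 (l = 7/9 + (59205 + 108526)/9 = 7/9 + (⅑)*167731 = 7/9 + 167731/9 = 167738/9 ≈ 18638.)
S = 3946269505 (S = (-4420 - 49825)*(-76113 + (-6 + 64)²) = -54245*(-76113 + 58²) = -54245*(-76113 + 3364) = -54245*(-72749) = 3946269505)
(-166098 + S) + l = (-166098 + 3946269505) + 167738/9 = 3946103407 + 167738/9 = 35515098401/9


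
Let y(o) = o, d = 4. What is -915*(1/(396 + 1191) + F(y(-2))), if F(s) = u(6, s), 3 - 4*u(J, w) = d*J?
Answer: 10163515/2116 ≈ 4803.2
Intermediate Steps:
u(J, w) = 3/4 - J
F(s) = -21/4 (F(s) = 3/4 - 1*6 = 3/4 - 6 = -21/4)
-915*(1/(396 + 1191) + F(y(-2))) = -915*(1/(396 + 1191) - 21/4) = -915*(1/1587 - 21/4) = -915*(-33323/6348) = 10163515/2116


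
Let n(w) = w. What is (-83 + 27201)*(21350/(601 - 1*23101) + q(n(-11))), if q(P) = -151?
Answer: -927123743/225 ≈ -4.1205e+6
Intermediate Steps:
(-83 + 27201)*(21350/(601 - 1*23101) + q(n(-11))) = (-83 + 27201)*(21350/(601 - 1*23101) - 151) = 27118*(21350/(601 - 23101) - 151) = 27118*(21350/(-22500) - 151) = 27118*(21350*(-1/22500) - 151) = 27118*(-427/450 - 151) = 27118*(-68377/450) = -927123743/225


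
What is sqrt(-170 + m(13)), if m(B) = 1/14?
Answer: I*sqrt(33306)/14 ≈ 13.036*I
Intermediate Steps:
m(B) = 1/14
sqrt(-170 + m(13)) = sqrt(-170 + 1/14) = sqrt(-2379/14) = I*sqrt(33306)/14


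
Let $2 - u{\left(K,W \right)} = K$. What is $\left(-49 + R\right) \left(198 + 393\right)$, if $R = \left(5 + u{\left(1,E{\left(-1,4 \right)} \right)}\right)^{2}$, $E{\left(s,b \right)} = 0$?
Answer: $-7683$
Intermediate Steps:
$u{\left(K,W \right)} = 2 - K$
$R = 36$ ($R = \left(5 + \left(2 - 1\right)\right)^{2} = \left(5 + 1\right)^{2} = 6^{2} = 36$)
$\left(-49 + R\right) \left(198 + 393\right) = \left(-49 + 36\right) \left(198 + 393\right) = \left(-13\right) 591 = -7683$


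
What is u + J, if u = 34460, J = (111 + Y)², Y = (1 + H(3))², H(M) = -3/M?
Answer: 46781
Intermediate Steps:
Y = 0 (Y = (1 - 3/3)² = (1 - 3*⅓)² = (1 - 1)² = 0² = 0)
J = 12321 (J = (111 + 0)² = 111² = 12321)
u + J = 34460 + 12321 = 46781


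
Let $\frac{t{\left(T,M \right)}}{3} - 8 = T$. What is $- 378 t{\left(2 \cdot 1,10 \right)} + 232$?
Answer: $-11108$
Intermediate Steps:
$t{\left(T,M \right)} = 24 + 3 T$
$- 378 t{\left(2 \cdot 1,10 \right)} + 232 = - 378 \left(24 + 3 \cdot 2 \cdot 1\right) + 232 = - 378 \left(24 + 3 \cdot 2\right) + 232 = - 378 \left(24 + 6\right) + 232 = \left(-378\right) 30 + 232 = -11340 + 232 = -11108$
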